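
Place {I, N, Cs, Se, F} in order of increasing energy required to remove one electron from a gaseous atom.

N is in period 2, group 15; F is in period 2, group 17; Se is in period 4, group 16; I is in period 5, group 17; Cs is in period 6, group 1.
IE₁ increases left→right with effective nuclear charge and decreases top→bottom as the valence shell moves farther out.
Neither a single period nor a single group — weigh both effects.
Se > Cs: relative to Cs, both the across-period and down-group shifts push Se's first ionization energy up.
I > Se: period and group pull opposite ways; the across-period shift dominates (1008 vs 941 kJ/mol).
N > I: the two effects oppose for this pair; the down-group effect wins (1402 vs 1008 kJ/mol).
F > N: both are in period 2; the period trend gives F the larger value.
Tabulated first ionization energy (kJ/mol): N 1402, F 1681, Se 941, I 1008, Cs 376.
So from lowest to highest: Cs < Se < I < N < F.

Cs < Se < I < N < F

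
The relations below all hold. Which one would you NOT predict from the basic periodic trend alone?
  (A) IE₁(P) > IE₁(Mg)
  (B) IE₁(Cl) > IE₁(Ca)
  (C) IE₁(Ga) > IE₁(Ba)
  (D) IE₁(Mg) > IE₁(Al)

(D)

The general trend: IE₁ increases across a period and decreases down a group.
(A) P (period 3, group 15) vs Mg (period 3, group 2): the stated order agrees with the simple trend.
(B) Cl (period 3, group 17) vs Ca (period 4, group 2): the stated order agrees with the simple trend.
(C) Ga (period 4, group 13) vs Ba (period 6, group 2): the stated order agrees with the simple trend.
(D) Mg (period 3, group 2) vs Al (period 3, group 13): the stated order contradicts the simple trend.
The exception is (D): Al's single 3p electron is easier to remove than one from Mg's filled 3s².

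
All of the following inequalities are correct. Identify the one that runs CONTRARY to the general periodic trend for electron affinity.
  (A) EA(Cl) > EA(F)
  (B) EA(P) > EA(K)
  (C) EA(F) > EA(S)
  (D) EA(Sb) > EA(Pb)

(A)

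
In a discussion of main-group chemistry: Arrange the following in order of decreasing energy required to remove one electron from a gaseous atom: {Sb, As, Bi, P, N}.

N is in period 2, group 15; P is in period 3, group 15; As is in period 4, group 15; Sb is in period 5, group 15; Bi is in period 6, group 15.
IE₁ increases left→right with effective nuclear charge and decreases top→bottom as the valence shell moves farther out.
All are in group 15, so first ionization energy increases up the group.
So from highest to lowest: N > P > As > Sb > Bi.

N, P, As, Sb, Bi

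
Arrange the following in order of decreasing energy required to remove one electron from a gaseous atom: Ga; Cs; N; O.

Removing the outermost electron gets harder across a period and easier down a group.
Here both period and group differ, so the two effects have to be weighed against each other.
Ga > Cs: both effects reinforce here, so Ga is clearly the higher of the two.
O > Ga: both effects reinforce here, so O is clearly the higher of the two.
N > O: this pair runs against the simple trend — see the exception note.
Note the exception: N has a higher first ionization energy than O, contrary to the simple trend — pairing an electron in O's 2p⁴ costs repulsion energy, so O ionizes more easily than half-filled N (2p³).
Approximate values (kJ/mol): N 1402, O 1314, Ga 579, Cs 376.
So from highest to lowest: N > O > Ga > Cs.

N > O > Ga > Cs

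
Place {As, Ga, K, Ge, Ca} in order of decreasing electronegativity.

As, Ge, Ga, Ca, K

Electronegativity increases across a period and decreases down a group, tracking effective nuclear charge and atomic size.
All lie in period 4, so electronegativity increases left to right.
So from highest to lowest: As > Ge > Ga > Ca > K.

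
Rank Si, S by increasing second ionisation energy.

Si < S

After 1 electron has been removed, what remains? Si⁺ still has 3 valence electrons; S⁺ still has 5 valence electrons.
All are still removing valence electrons, so compare the +1 ions as you would atoms: IE_2 generally rises across a period (higher Z_eff) and falls down a group (larger shell), subject to the usual subshell exceptions.
Valence configurations: Si⁺ [Ne]3s²3p¹, S⁺ [Ne]3s²3p³.
The numbers (kJ/mol): Si 1577, S 2252.
Hence IE_2: Si < S.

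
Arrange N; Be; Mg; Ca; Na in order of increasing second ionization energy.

Consider each +1 ion: N⁺ still has 4 valence electrons; Be⁺ still has 1 valence electron; Mg⁺ still has 1 valence electron; Ca⁺ still has 1 valence electron; Na⁺ is the bare [Ne] core.
Breaking into a closed-shell core is much more expensive than removing a leftover valence electron — Na has the largest IE_2 here.
Valence configurations: N⁺ [He]2s²2p², Be⁺ [He]2s¹, Mg⁺ [Ne]3s¹, Ca⁺ [Ar]4s¹.
The numbers (kJ/mol): N 2856, Be 1757, Mg 1451, Ca 1145, Na 4562.
Putting it together, IE_2: Ca < Mg < Be < N < Na.

Ca < Mg < Be < N < Na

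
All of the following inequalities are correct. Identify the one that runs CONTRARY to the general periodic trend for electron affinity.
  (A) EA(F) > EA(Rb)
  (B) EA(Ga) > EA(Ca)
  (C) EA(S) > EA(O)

The general trend: electron affinity increases across a period and decreases down a group.
(A) F (period 2, group 17) vs Rb (period 5, group 1): the stated order agrees with the simple trend.
(B) Ga (period 4, group 13) vs Ca (period 4, group 2): the stated order agrees with the simple trend.
(C) S (period 3, group 16) vs O (period 2, group 16): the stated order contradicts the simple trend.
The exception is (C): the compact 2p subshell of O repels the added electron more than S's larger 3p does.

(C)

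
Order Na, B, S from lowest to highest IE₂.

S < B < Na

The second ionization energy removes an electron from the +1 ion. For each element: Na⁺ is the bare [Ne] core; B⁺ still has 2 valence electrons; S⁺ still has 5 valence electrons.
Core electrons are held far more tightly than valence electrons, so Na tops the IE_2 order.
Valence configurations: B⁺ [He]2s², S⁺ [Ne]3s²3p³.
Approximate IE_2 values (kJ/mol): Na 4562, B 2427, S 2252.
Putting it together, IE_2: S < B < Na.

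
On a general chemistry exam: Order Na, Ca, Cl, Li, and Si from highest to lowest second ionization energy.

Li > Na > Cl > Si > Ca

After 1 electron has been removed, what remains? Na⁺ is the bare [Ne] core; Ca⁺ still has 1 valence electron; Cl⁺ still has 6 valence electrons; Li⁺ is the bare [He] core; Si⁺ still has 3 valence electrons.
Core electrons are held far more tightly than valence electrons, so Na and Li top the IE_2 order.
Valence configurations: Ca⁺ [Ar]4s¹, Cl⁺ [Ne]3s²3p⁴, Si⁺ [Ne]3s²3p¹.
Approximate IE_2 values (kJ/mol): Na 4562, Ca 1145, Cl 2298, Li 7298, Si 1577.
Putting it together, IE_2: Ca < Si < Cl < Na < Li.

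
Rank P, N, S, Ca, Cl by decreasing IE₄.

Consider each +3 ion: P³⁺ still has 2 valence electrons; N³⁺ still has 2 valence electrons; S³⁺ still has 3 valence electrons; Ca³⁺ is already 1 electron into the core; Cl³⁺ still has 4 valence electrons.
Usually core removal costs more than valence removal, but here the competition is close: a tightly held n=2 valence electron can cost more to remove than an n=3 core electron, so the actual values have to decide it.
Valence configurations: P³⁺ [Ne]3s², N³⁺ [He]2s², S³⁺ [Ne]3s²3p¹, Cl³⁺ [Ne]3s²3p².
S³⁺ loses a lone 3p electron whereas P³⁺ must break into a filled 3s² pair, so IE_4(P) > IE_4(S) even though S has the higher nuclear charge.
Approximate IE_4 values (kJ/mol): P 4964, N 7475, S 4556, Ca 6491, Cl 5159.
Putting it together, IE_4: S < P < Cl < Ca < N.

N, Ca, Cl, P, S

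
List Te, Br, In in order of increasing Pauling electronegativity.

In < Te < Br

Br is in period 4, group 17; In is in period 5, group 13; Te is in period 5, group 16.
EN rises left→right (higher Z_eff, smaller atoms) and falls top→bottom (larger, more shielded atoms).
Here both period and group differ, so the two effects have to be weighed against each other.
Te > In: both are in period 5; the period trend gives Te the larger value.
Br > Te: both effects reinforce here, so Br is clearly the higher of the two.
For reference (Pauling): Br 2.96, In 1.78, Te 2.10.
So from lowest to highest: In < Te < Br.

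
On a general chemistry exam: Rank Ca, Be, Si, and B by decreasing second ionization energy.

Consider each +1 ion: Ca⁺ still has 1 valence electron; Be⁺ still has 1 valence electron; Si⁺ still has 3 valence electrons; B⁺ still has 2 valence electrons.
All are still removing valence electrons, so compare the +1 ions as you would atoms: IE_2 generally rises across a period (higher Z_eff) and falls down a group (larger shell), subject to the usual subshell exceptions.
Valence configurations: Ca⁺ [Ar]4s¹, Be⁺ [He]2s¹, Si⁺ [Ne]3s²3p¹, B⁺ [He]2s².
The numbers (kJ/mol): Ca 1145, Be 1757, Si 1577, B 2427.
Overall IE_2 order: Ca < Si < Be < B.

B, Be, Si, Ca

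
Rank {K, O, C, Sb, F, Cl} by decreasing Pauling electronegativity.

F, O, Cl, C, Sb, K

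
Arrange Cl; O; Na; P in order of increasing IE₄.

P < Cl < O < Na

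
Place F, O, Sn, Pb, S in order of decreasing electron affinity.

F > S > O > Sn > Pb

Adding an electron releases more energy for atoms nearer the top right (short of the noble gases).
Neither a single period nor a single group — weigh both effects.
Sn > Pb: they share group 14; the group trend gives Sn the larger value.
O > Sn: both effects reinforce here, so O is clearly the higher of the two.
S > O: this pair runs against the simple trend — see the exception note.
F > S: both effects reinforce here, so F is clearly the higher of the two.
Note the exception: S has a higher electron affinity than O, contrary to the simple trend — the compact 2p subshell of O repels the added electron more than S's larger 3p does.
Approximate values (kJ/mol): O 141, F 328, S 200, Sn 107, Pb 35.
So from highest to lowest: F > S > O > Sn > Pb.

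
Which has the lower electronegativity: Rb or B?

B is in period 2, group 13; Rb is in period 5, group 1.
Smaller atoms with higher effective nuclear charge are more electronegative.
Neither a single period nor a single group — weigh both effects.
B > Rb: both effects reinforce here, so B is clearly the higher of the two.
For reference (Pauling): B 2.04, Rb 0.82.
So Rb has the lower electronegativity (Rb < B).

Rb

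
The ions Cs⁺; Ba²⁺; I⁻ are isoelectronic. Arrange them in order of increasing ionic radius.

Ba²⁺ < Cs⁺ < I⁻

All of these have 54 electrons, so size is governed by nuclear charge alone: the more protons, the stronger the pull on the same electron cloud, and the smaller the ion.
Nuclear charges: Ba²⁺ (Z=56), Cs⁺ (Z=55), I⁻ (Z=53).
Smallest to largest: Ba²⁺ < Cs⁺ < I⁻.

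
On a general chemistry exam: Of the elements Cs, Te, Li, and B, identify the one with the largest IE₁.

Te

Across a period the outer electron is held more tightly (higher IE₁); down a group it sits in a higher shell, more shielded, and comes off more easily.
These span different periods and groups, so the two trends combine.
Li > Cs: Li sits above Cs in group 1, so the down-group effect alone puts Li higher.
B > Li: both are in period 2; the period trend gives B the larger value.
Te > B: the two effects oppose for this pair; the across-period effect wins (869 vs 801 kJ/mol).
Approximate values (kJ/mol): Li 520, B 801, Te 869, Cs 376.
The largest IE₁ among these belongs to Te.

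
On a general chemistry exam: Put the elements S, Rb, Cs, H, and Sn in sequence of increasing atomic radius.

H < S < Sn < Rb < Cs

H is in period 1, group 1; S is in period 3, group 16; Rb is in period 5, group 1; Sn is in period 5, group 14; Cs is in period 6, group 1.
Moving right in a period, electrons are added to the same shell under a stronger nuclear pull, so atoms get smaller; moving down, a new shell is opened and atoms get larger.
Neither a single period nor a single group — weigh both effects.
S > H: the two effects oppose for this pair; the down-group effect wins (103 vs 32 pm).
Sn > S: both effects reinforce here, so Sn is clearly the larger of the two.
Rb > Sn: Rb lies to the left of Sn in period 5, so the across-period effect alone puts Rb larger.
Cs > Rb: Cs sits below Rb in group 1, so the down-group effect alone puts Cs larger.
Approximate values (pm): H 32, S 103, Rb 210, Sn 140, Cs 232.
So from smallest to largest: H < S < Sn < Rb < Cs.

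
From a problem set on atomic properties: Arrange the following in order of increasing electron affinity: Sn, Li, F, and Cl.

Li is in period 2, group 1; F is in period 2, group 17; Cl is in period 3, group 17; Sn is in period 5, group 14.
Adding an electron releases more energy for atoms nearer the top right (short of the noble gases).
Neither a single period nor a single group — weigh both effects.
Sn > Li: period and group pull opposite ways; the across-period shift dominates (107 vs 60 kJ/mol).
F > Sn: both effects reinforce here, so F is clearly the higher of the two.
Cl > F: this pair runs against the simple trend — see the exception note.
Note the exception: Cl has a higher electron affinity than F, contrary to the simple trend — F's small 2p subshell makes the incoming electron feel strong e⁻–e⁻ repulsion, so Cl actually releases more energy on gaining an electron.
For reference (kJ/mol): Li 60, F 328, Cl 349, Sn 107.
So from lowest to highest: Li < Sn < F < Cl.

Li, Sn, F, Cl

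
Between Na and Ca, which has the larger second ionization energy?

Na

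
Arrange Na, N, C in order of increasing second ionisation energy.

C < N < Na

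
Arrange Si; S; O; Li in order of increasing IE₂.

After 1 electron has been removed, what remains? Si⁺ still has 3 valence electrons; S⁺ still has 5 valence electrons; O⁺ still has 5 valence electrons; Li⁺ is the bare [He] core.
Core electrons are held far more tightly than valence electrons, so Li tops the IE_2 order.
Valence configurations: Si⁺ [Ne]3s²3p¹, S⁺ [Ne]3s²3p³, O⁺ [He]2s²2p³.
The numbers (kJ/mol): Si 1577, S 2252, O 3388, Li 7298.
Putting it together, IE_2: Si < S < O < Li.

Si, S, O, Li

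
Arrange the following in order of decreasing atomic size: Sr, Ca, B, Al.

Sr, Ca, Al, B

B is in period 2, group 13; Al is in period 3, group 13; Ca is in period 4, group 2; Sr is in period 5, group 2.
Across a period the added protons contract the valence shell; down a group each new principal shell makes the atom larger.
These span different periods and groups, so the two trends combine.
Al > B: they share group 13; the group trend gives Al the larger value.
Ca > Al: relative to Al, both the across-period and down-group shifts push Ca's atomic radius up.
Sr > Ca: they share group 2; the group trend gives Sr the larger value.
Tabulated atomic radius (pm): B 85, Al 126, Ca 171, Sr 185.
So from largest to smallest: Sr > Ca > Al > B.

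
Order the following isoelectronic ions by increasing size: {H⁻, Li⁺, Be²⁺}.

Be²⁺ < Li⁺ < H⁻

All of these have 2 electrons, so size is governed by nuclear charge alone: the more protons, the stronger the pull on the same electron cloud, and the smaller the ion.
Nuclear charges: Be²⁺ (Z=4), Li⁺ (Z=3), H⁻ (Z=1).
Smallest to largest: Be²⁺ < Li⁺ < H⁻.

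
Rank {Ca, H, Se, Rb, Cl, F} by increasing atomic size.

H is in period 1, group 1; F is in period 2, group 17; Cl is in period 3, group 17; Ca is in period 4, group 2; Se is in period 4, group 16; Rb is in period 5, group 1.
Atomic radius shrinks across a period as nuclear charge pulls the same shell inward, and grows down a group as new shells are added.
Here both period and group differ, so the two effects have to be weighed against each other.
F > H: period and group pull opposite ways; the down-group shift dominates (64 vs 32 pm).
Cl > F: Cl sits below F in group 17, so the down-group effect alone puts Cl larger.
Se > Cl: relative to Cl, both the across-period and down-group shifts push Se's atomic radius up.
Ca > Se: both are in period 4; the period trend gives Ca the larger value.
Rb > Ca: relative to Ca, both the across-period and down-group shifts push Rb's atomic radius up.
For reference (pm): H 32, F 64, Cl 99, Ca 171, Se 116, Rb 210.
So from smallest to largest: H < F < Cl < Se < Ca < Rb.

H < F < Cl < Se < Ca < Rb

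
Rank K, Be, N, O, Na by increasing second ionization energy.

Consider each +1 ion: K⁺ is the bare [Ar] core; Be⁺ still has 1 valence electron; N⁺ still has 4 valence electrons; O⁺ still has 5 valence electrons; Na⁺ is the bare [Ne] core.
Usually core removal costs more than valence removal, but here the competition is close: a tightly held n=2 valence electron can cost more to remove than an n=3 core electron, so the actual values have to decide it.
Valence configurations: Be⁺ [He]2s¹, N⁺ [He]2s²2p², O⁺ [He]2s²2p³.
Approximate IE_2 values (kJ/mol): K 3052, Be 1757, N 2856, O 3388, Na 4562.
Putting it together, IE_2: Be < N < K < O < Na.

Be < N < K < O < Na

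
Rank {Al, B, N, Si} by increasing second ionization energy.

IE_2 is the cost of taking one more electron from the +1 cation: Al⁺ still has 2 valence electrons; B⁺ still has 2 valence electrons; N⁺ still has 4 valence electrons; Si⁺ still has 3 valence electrons.
All are still removing valence electrons, so compare the +1 ions as you would atoms: IE_2 generally rises across a period (higher Z_eff) and falls down a group (larger shell), subject to the usual subshell exceptions.
Valence configurations: Al⁺ [Ne]3s², B⁺ [He]2s², N⁺ [He]2s²2p², Si⁺ [Ne]3s²3p¹.
Si⁺ loses a lone 3p electron whereas Al⁺ must break into a filled 3s² pair, so IE_2(Al) > IE_2(Si) even though Si has the higher nuclear charge.
Tabulated IE_2 (kJ/mol): Al 1817, B 2427, N 2856, Si 1577.
So the second ionization energies run Si < Al < B < N.

Si, Al, B, N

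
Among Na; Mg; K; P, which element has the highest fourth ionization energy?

Mg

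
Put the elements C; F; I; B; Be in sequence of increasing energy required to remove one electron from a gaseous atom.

B < Be < I < C < F

Be is in period 2, group 2; B is in period 2, group 13; C is in period 2, group 14; F is in period 2, group 17; I is in period 5, group 17.
Across a period the outer electron is held more tightly (higher IE₁); down a group it sits in a higher shell, more shielded, and comes off more easily.
These span different periods and groups, so the two trends combine.
Be > B: this pair runs against the simple trend — see the exception note.
I > Be: period and group pull opposite ways; the across-period shift dominates (1008 vs 900 kJ/mol).
C > I: period and group pull opposite ways; the down-group shift dominates (1086 vs 1008 kJ/mol).
F > C: both are in period 2; the period trend gives F the larger value.
Note the exception: Be has a higher first ionization energy than B, contrary to the simple trend — removing B's lone 2p electron is easier than breaking Be's filled 2s².
For reference (kJ/mol): Be 900, B 801, C 1086, F 1681, I 1008.
So from lowest to highest: B < Be < I < C < F.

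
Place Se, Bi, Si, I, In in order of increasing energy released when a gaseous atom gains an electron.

Si is in period 3, group 14; Se is in period 4, group 16; In is in period 5, group 13; I is in period 5, group 17; Bi is in period 6, group 15.
Electron affinity generally becomes more exothermic across a period toward the halogens and less exothermic down a group.
Here both period and group differ, so the two effects have to be weighed against each other.
Bi > In: the two effects oppose for this pair; the across-period effect wins (91 vs 29 kJ/mol).
Si > Bi: the two effects oppose for this pair; the down-group effect wins (134 vs 91 kJ/mol).
Se > Si: the two effects oppose for this pair; the across-period effect wins (195 vs 134 kJ/mol).
I > Se: the two effects oppose for this pair; the across-period effect wins (295 vs 195 kJ/mol).
For reference (kJ/mol): Si 134, Se 195, In 29, I 295, Bi 91.
So from lowest to highest: In < Bi < Si < Se < I.

In < Bi < Si < Se < I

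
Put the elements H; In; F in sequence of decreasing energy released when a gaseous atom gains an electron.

Atoms with high Z_eff and room in the valence shell (especially the halogens) have the most exothermic electron affinities.
These span different periods and groups, so the two trends combine.
H > In: the two effects oppose for this pair; the down-group effect wins (73 vs 29 kJ/mol).
F > H: period and group pull opposite ways; the across-period shift dominates (328 vs 73 kJ/mol).
For reference (kJ/mol): H 73, F 328, In 29.
So from highest to lowest: F > H > In.

F > H > In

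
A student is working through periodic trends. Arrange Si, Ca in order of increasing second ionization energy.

IE_2 is the cost of taking one more electron from the +1 cation: Si⁺ still has 3 valence electrons; Ca⁺ still has 1 valence electron.
All are still removing valence electrons, so compare the +1 ions as you would atoms: IE_2 generally rises across a period (higher Z_eff) and falls down a group (larger shell), subject to the usual subshell exceptions.
Valence configurations: Si⁺ [Ne]3s²3p¹, Ca⁺ [Ar]4s¹.
Tabulated IE_2 (kJ/mol): Si 1577, Ca 1145.
Overall IE_2 order: Ca < Si.

Ca, Si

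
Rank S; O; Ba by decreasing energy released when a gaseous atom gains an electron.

EA tends to increase across a period and decrease down a group, though the pattern is less regular than for IE or radius.
Neither a single period nor a single group — weigh both effects.
O > Ba: both effects reinforce here, so O is clearly the higher of the two.
S > O: this pair runs against the simple trend — see the exception note.
Note the exception: S has a higher electron affinity than O, contrary to the simple trend — the compact 2p subshell of O repels the added electron more than S's larger 3p does.
For reference (kJ/mol): O 141, S 200, Ba 14.
So from highest to lowest: S > O > Ba.

S, O, Ba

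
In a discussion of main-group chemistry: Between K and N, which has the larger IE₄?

N

Consider each +3 ion: K³⁺ is already 2 electrons into the core; N³⁺ still has 2 valence electrons.
Usually core removal costs more than valence removal, but here the competition is close: a tightly held n=2 valence electron can cost more to remove than an n=3 core electron, so the actual values have to decide it.
The numbers (kJ/mol): K 5877, N 7475.
Hence IE_4: K < N.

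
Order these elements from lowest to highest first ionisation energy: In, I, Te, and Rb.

Rb < In < Te < I

Rb is in period 5, group 1; In is in period 5, group 13; Te is in period 5, group 16; I is in period 5, group 17.
First ionization energy rises across a period (greater Z_eff holds electrons more tightly) and falls down a group (valence electrons are farther from the nucleus).
All lie in period 5, so first ionization energy increases left to right.
So from lowest to highest: Rb < In < Te < I.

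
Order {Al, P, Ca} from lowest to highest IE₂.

Ca, Al, P

Consider each +1 ion: Al⁺ still has 2 valence electrons; P⁺ still has 4 valence electrons; Ca⁺ still has 1 valence electron.
All are still removing valence electrons, so compare the +1 ions as you would atoms: IE_2 generally rises across a period (higher Z_eff) and falls down a group (larger shell), subject to the usual subshell exceptions.
Valence configurations: Al⁺ [Ne]3s², P⁺ [Ne]3s²3p², Ca⁺ [Ar]4s¹.
Tabulated IE_2 (kJ/mol): Al 1817, P 1907, Ca 1145.
Overall IE_2 order: Ca < Al < P.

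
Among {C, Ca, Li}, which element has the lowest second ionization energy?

The second ionization energy removes an electron from the +1 ion. For each element: C⁺ still has 3 valence electrons; Ca⁺ still has 1 valence electron; Li⁺ is the bare [He] core.
Breaking into a closed-shell core is much more expensive than removing a leftover valence electron — Li has the largest IE_2 here.
Valence configurations: C⁺ [He]2s²2p¹, Ca⁺ [Ar]4s¹.
Tabulated IE_2 (kJ/mol): C 2353, Ca 1145, Li 7298.
Putting it together, IE_2: Ca < C < Li.

Ca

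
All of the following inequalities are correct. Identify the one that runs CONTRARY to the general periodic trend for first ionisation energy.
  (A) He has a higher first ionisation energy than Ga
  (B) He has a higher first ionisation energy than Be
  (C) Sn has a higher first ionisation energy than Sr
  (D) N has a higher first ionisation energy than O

(D)

The general trend: first ionisation energy increases across a period and decreases down a group.
(A) He (period 1, group 18) vs Ga (period 4, group 13): the stated order agrees with the simple trend.
(B) He (period 1, group 18) vs Be (period 2, group 2): the stated order agrees with the simple trend.
(C) Sn (period 5, group 14) vs Sr (period 5, group 2): the stated order agrees with the simple trend.
(D) N (period 2, group 15) vs O (period 2, group 16): the stated order contradicts the simple trend.
The exception is (D): pairing an electron in O's 2p⁴ costs repulsion energy, so O ionizes more easily than half-filled N (2p³).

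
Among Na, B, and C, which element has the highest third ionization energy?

Na

The third ionization energy removes an electron from the +2 ion. For each element: Na²⁺ is already 1 electron into the core; B²⁺ still has 1 valence electron; C²⁺ still has 2 valence electrons.
Core electrons are held far more tightly than valence electrons, so Na tops the IE_3 order.
Valence configurations: B²⁺ [He]2s¹, C²⁺ [He]2s².
Approximate IE_3 values (kJ/mol): Na 6910, B 3660, C 4620.
So the third ionization energies run B < C < Na.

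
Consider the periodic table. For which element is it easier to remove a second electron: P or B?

After 1 electron has been removed, what remains? P⁺ still has 4 valence electrons; B⁺ still has 2 valence electrons.
All are still removing valence electrons, so compare the +1 ions as you would atoms: IE_2 generally rises across a period (higher Z_eff) and falls down a group (larger shell), subject to the usual subshell exceptions.
Valence configurations: P⁺ [Ne]3s²3p², B⁺ [He]2s².
The numbers (kJ/mol): P 1907, B 2427.
So the second ionization energies run P < B.

P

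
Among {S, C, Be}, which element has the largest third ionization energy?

Be

Consider each +2 ion: S²⁺ still has 4 valence electrons; C²⁺ still has 2 valence electrons; Be²⁺ is the bare [He] core.
Breaking into a closed-shell core is much more expensive than removing a leftover valence electron — Be has the largest IE_3 here.
Valence configurations: S²⁺ [Ne]3s²3p², C²⁺ [He]2s².
Approximate IE_3 values (kJ/mol): S 3357, C 4620, Be 14849.
Putting it together, IE_3: S < C < Be.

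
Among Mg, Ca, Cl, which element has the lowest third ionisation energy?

Cl

Consider each +2 ion: Mg²⁺ is the bare [Ne] core; Ca²⁺ is the bare [Ar] core; Cl²⁺ still has 5 valence electrons.
Breaking into a closed-shell core is much more expensive than removing a leftover valence electron — Ca and Mg have the largest IE_3 here.
Approximate IE_3 values (kJ/mol): Mg 7733, Ca 4912, Cl 3822.
Hence IE_3: Cl < Ca < Mg.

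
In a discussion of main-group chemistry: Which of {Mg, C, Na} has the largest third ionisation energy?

Mg

After 2 electrons have been removed, what remains? Mg²⁺ is the bare [Ne] core; C²⁺ still has 2 valence electrons; Na²⁺ is already 1 electron into the core.
Breaking into a closed-shell core is much more expensive than removing a leftover valence electron — Na and Mg have the largest IE_3 here.
The numbers (kJ/mol): Mg 7733, C 4620, Na 6910.
Hence IE_3: C < Na < Mg.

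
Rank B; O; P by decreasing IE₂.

O, B, P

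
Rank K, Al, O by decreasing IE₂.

O > K > Al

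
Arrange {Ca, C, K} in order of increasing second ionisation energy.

After 1 electron has been removed, what remains? Ca⁺ still has 1 valence electron; C⁺ still has 3 valence electrons; K⁺ is the bare [Ar] core.
Pulling an electron out of a noble-gas core costs far more than removing a remaining valence electron, so K sits at the high end of IE_2.
Valence configurations: Ca⁺ [Ar]4s¹, C⁺ [He]2s²2p¹.
Approximate IE_2 values (kJ/mol): Ca 1145, C 2353, K 3052.
Putting it together, IE_2: Ca < C < K.

Ca, C, K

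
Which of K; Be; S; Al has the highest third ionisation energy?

IE_3 is the cost of taking one more electron from the +2 cation: K²⁺ is already 1 electron into the core; Be²⁺ is the bare [He] core; S²⁺ still has 4 valence electrons; Al²⁺ still has 1 valence electron.
Breaking into a closed-shell core is much more expensive than removing a leftover valence electron — K and Be have the largest IE_3 here.
Valence configurations: S²⁺ [Ne]3s²3p², Al²⁺ [Ne]3s¹.
The numbers (kJ/mol): K 4420, Be 14849, S 3357, Al 2745.
Putting it together, IE_3: Al < S < K < Be.

Be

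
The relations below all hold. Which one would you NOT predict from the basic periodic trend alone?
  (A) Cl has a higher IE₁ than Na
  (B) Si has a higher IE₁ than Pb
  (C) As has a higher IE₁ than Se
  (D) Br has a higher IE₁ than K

The general trend: IE₁ increases across a period and decreases down a group.
(A) Cl (period 3, group 17) vs Na (period 3, group 1): the stated order agrees with the simple trend.
(B) Si (period 3, group 14) vs Pb (period 6, group 14): the stated order agrees with the simple trend.
(C) As (period 4, group 15) vs Se (period 4, group 16): the stated order contradicts the simple trend.
(D) Br (period 4, group 17) vs K (period 4, group 1): the stated order agrees with the simple trend.
The exception is (C): Se (4p⁴) ionizes more easily than half-filled As (4p³).

(C)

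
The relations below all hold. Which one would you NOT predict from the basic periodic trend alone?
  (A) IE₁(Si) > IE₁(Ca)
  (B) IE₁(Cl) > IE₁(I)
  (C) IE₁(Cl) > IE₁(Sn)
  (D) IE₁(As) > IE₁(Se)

(D)

The general trend: IE₁ increases across a period and decreases down a group.
(A) Si (period 3, group 14) vs Ca (period 4, group 2): the stated order agrees with the simple trend.
(B) Cl (period 3, group 17) vs I (period 5, group 17): the stated order agrees with the simple trend.
(C) Cl (period 3, group 17) vs Sn (period 5, group 14): the stated order agrees with the simple trend.
(D) As (period 4, group 15) vs Se (period 4, group 16): the stated order contradicts the simple trend.
The exception is (D): Se (4p⁴) ionizes more easily than half-filled As (4p³).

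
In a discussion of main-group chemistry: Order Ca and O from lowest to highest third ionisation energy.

Ca, O

The third ionization energy removes an electron from the +2 ion. For each element: Ca²⁺ is the bare [Ar] core; O²⁺ still has 4 valence electrons.
Usually core removal costs more than valence removal, but here the competition is close: a tightly held n=2 valence electron can cost more to remove than an n=3 core electron, so the actual values have to decide it.
Approximate IE_3 values (kJ/mol): Ca 4912, O 5300.
Hence IE_3: Ca < O.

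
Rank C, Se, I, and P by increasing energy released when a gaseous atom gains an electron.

P < C < Se < I

C is in period 2, group 14; P is in period 3, group 15; Se is in period 4, group 16; I is in period 5, group 17.
Electron affinity generally becomes more exothermic across a period toward the halogens and less exothermic down a group.
A diagonal step moves right (one effect) and down (the opposite effect) at once.
C > P: the two effects oppose for this pair; the down-group effect wins (122 vs 72 kJ/mol).
Se > C: period and group pull opposite ways; the across-period shift dominates (195 vs 122 kJ/mol).
I > Se: period and group pull opposite ways; the across-period shift dominates (295 vs 195 kJ/mol).
Approximate values (kJ/mol): C 122, P 72, Se 195, I 295.
So from lowest to highest: P < C < Se < I.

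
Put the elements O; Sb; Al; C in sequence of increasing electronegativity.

Al < Sb < C < O

C is in period 2, group 14; O is in period 2, group 16; Al is in period 3, group 13; Sb is in period 5, group 15.
Atoms toward the upper right of the periodic table pull bonding electrons most strongly.
Neither a single period nor a single group — weigh both effects.
Sb > Al: the two effects oppose for this pair; the across-period effect wins (2.05 vs 1.61).
C > Sb: the two effects oppose for this pair; the down-group effect wins (2.55 vs 2.05).
O > C: both are in period 2; the period trend gives O the larger value.
Approximate values (Pauling): C 2.55, O 3.44, Al 1.61, Sb 2.05.
So from lowest to highest: Al < Sb < C < O.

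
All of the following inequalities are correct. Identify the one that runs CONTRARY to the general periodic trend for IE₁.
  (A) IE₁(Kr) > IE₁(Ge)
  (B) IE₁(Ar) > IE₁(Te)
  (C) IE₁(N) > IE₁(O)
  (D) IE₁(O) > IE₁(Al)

(C)

The general trend: IE₁ increases across a period and decreases down a group.
(A) Kr (period 4, group 18) vs Ge (period 4, group 14): the stated order agrees with the simple trend.
(B) Ar (period 3, group 18) vs Te (period 5, group 16): the stated order agrees with the simple trend.
(C) N (period 2, group 15) vs O (period 2, group 16): the stated order contradicts the simple trend.
(D) O (period 2, group 16) vs Al (period 3, group 13): the stated order agrees with the simple trend.
The exception is (C): pairing an electron in O's 2p⁴ costs repulsion energy, so O ionizes more easily than half-filled N (2p³).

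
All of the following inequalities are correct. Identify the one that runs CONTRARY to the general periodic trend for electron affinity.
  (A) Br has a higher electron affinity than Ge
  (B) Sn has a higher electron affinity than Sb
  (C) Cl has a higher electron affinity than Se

The general trend: electron affinity increases across a period and decreases down a group.
(A) Br (period 4, group 17) vs Ge (period 4, group 14): the stated order agrees with the simple trend.
(B) Sn (period 5, group 14) vs Sb (period 5, group 15): the stated order contradicts the simple trend.
(C) Cl (period 3, group 17) vs Se (period 4, group 16): the stated order agrees with the simple trend.
The exception is (B): adding an electron to Sb's half-filled 5p³ is unfavourable, so Sn has the more exothermic EA.

(B)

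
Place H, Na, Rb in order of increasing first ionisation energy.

H is in period 1, group 1; Na is in period 3, group 1; Rb is in period 5, group 1.
First ionization energy rises across a period (greater Z_eff holds electrons more tightly) and falls down a group (valence electrons are farther from the nucleus).
All are in group 1, so first ionization energy increases up the group.
So from lowest to highest: Rb < Na < H.

Rb < Na < H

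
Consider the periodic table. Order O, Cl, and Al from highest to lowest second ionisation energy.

After 1 electron has been removed, what remains? O⁺ still has 5 valence electrons; Cl⁺ still has 6 valence electrons; Al⁺ still has 2 valence electrons.
All are still removing valence electrons, so compare the +1 ions as you would atoms: IE_2 generally rises across a period (higher Z_eff) and falls down a group (larger shell), subject to the usual subshell exceptions.
Valence configurations: O⁺ [He]2s²2p³, Cl⁺ [Ne]3s²3p⁴, Al⁺ [Ne]3s².
The numbers (kJ/mol): O 3388, Cl 2298, Al 1817.
Hence IE_2: Al < Cl < O.

O, Cl, Al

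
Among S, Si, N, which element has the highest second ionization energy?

N

Consider each +1 ion: S⁺ still has 5 valence electrons; Si⁺ still has 3 valence electrons; N⁺ still has 4 valence electrons.
All are still removing valence electrons, so compare the +1 ions as you would atoms: IE_2 generally rises across a period (higher Z_eff) and falls down a group (larger shell), subject to the usual subshell exceptions.
Valence configurations: S⁺ [Ne]3s²3p³, Si⁺ [Ne]3s²3p¹, N⁺ [He]2s²2p².
Tabulated IE_2 (kJ/mol): S 2252, Si 1577, N 2856.
Hence IE_2: Si < S < N.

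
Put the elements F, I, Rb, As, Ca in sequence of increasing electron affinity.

F is in period 2, group 17; Ca is in period 4, group 2; As is in period 4, group 15; Rb is in period 5, group 1; I is in period 5, group 17.
Atoms with high Z_eff and room in the valence shell (especially the halogens) have the most exothermic electron affinities.
These span different periods and groups, so the two trends combine.
Rb > Ca: this pair runs against the simple trend — see the exception note.
As > Rb: both effects reinforce here, so As is clearly the higher of the two.
I > As: the two effects oppose for this pair; the across-period effect wins (295 vs 78 kJ/mol).
F > I: F sits above I in group 17, so the down-group effect alone puts F higher.
Note the exception: Rb has a higher electron affinity than Ca, contrary to the simple trend — adding an electron to Ca (ns²) has to open a new, higher-energy np subshell, which is unfavourable.
For reference (kJ/mol): F 328, Ca 2, As 78, Rb 47, I 295.
So from lowest to highest: Ca < Rb < As < I < F.

Ca < Rb < As < I < F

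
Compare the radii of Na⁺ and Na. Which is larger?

Na

Forming Na⁺ removes 1 electron from Na. Fewer electrons for the same nuclear charge means less shielding and a higher Z_eff on the remaining electrons, and for main-group metals the entire outer shell is lost.
A cation is smaller than its parent atom: Na⁺ < Na.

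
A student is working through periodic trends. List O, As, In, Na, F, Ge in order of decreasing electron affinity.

F > O > Ge > As > Na > In

O is in period 2, group 16; F is in period 2, group 17; Na is in period 3, group 1; Ge is in period 4, group 14; As is in period 4, group 15; In is in period 5, group 13.
Adding an electron releases more energy for atoms nearer the top right (short of the noble gases).
Neither a single period nor a single group — weigh both effects.
Na > In: period and group pull opposite ways; the down-group shift dominates (53 vs 29 kJ/mol).
As > Na: period and group pull opposite ways; the across-period shift dominates (78 vs 53 kJ/mol).
Ge > As: this pair runs against the simple trend — see the exception note.
O > Ge: relative to Ge, both the across-period and down-group shifts push O's electron affinity up.
F > O: both are in period 2; the period trend gives F the larger value.
Note the exception: Ge has a higher electron affinity than As, contrary to the simple trend — adding an electron to As's half-filled 4p³ is unfavourable, so Ge (4p²) has the more exothermic EA.
Tabulated electron affinity (kJ/mol): O 141, F 328, Na 53, Ge 119, As 78, In 29.
So from highest to lowest: F > O > Ge > As > Na > In.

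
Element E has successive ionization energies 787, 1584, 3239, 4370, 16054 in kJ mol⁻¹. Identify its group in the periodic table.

Look for the largest jump between consecutive ionization energies: IE5/IE4 ≈ 3.7, far larger than any earlier ratio.
That jump marks the point where a core electron is being removed. So the atom has 4 valence electrons.
A main-group element with 4 valence electrons is in group 14.

Group 14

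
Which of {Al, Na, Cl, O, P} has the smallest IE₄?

P

Consider each +3 ion: Al³⁺ is the bare [Ne] core; Na³⁺ is already 2 electrons into the core; Cl³⁺ still has 4 valence electrons; O³⁺ still has 3 valence electrons; P³⁺ still has 2 valence electrons.
Breaking into a closed-shell core is much more expensive than removing a leftover valence electron — Na and Al have the largest IE_4 here.
Valence configurations: Cl³⁺ [Ne]3s²3p², O³⁺ [He]2s²2p¹, P³⁺ [Ne]3s².
Approximate IE_4 values (kJ/mol): Al 11577, Na 9543, Cl 5159, O 7469, P 4964.
Overall IE_4 order: P < Cl < O < Na < Al.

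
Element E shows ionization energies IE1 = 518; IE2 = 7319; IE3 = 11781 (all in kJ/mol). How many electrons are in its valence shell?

Look for the largest jump between consecutive ionization energies: IE2/IE1 ≈ 14.1, far larger than any earlier ratio.
That jump marks the point where a core electron is being removed. So the atom has 1 valence electron.

1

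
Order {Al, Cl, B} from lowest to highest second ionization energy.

Al < Cl < B

IE_2 is the cost of taking one more electron from the +1 cation: Al⁺ still has 2 valence electrons; Cl⁺ still has 6 valence electrons; B⁺ still has 2 valence electrons.
All are still removing valence electrons, so compare the +1 ions as you would atoms: IE_2 generally rises across a period (higher Z_eff) and falls down a group (larger shell), subject to the usual subshell exceptions.
Valence configurations: Al⁺ [Ne]3s², Cl⁺ [Ne]3s²3p⁴, B⁺ [He]2s².
Tabulated IE_2 (kJ/mol): Al 1817, Cl 2298, B 2427.
Hence IE_2: Al < Cl < B.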